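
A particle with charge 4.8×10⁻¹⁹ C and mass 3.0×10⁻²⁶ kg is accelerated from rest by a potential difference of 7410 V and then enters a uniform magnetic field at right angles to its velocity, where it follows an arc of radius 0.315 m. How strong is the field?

B ≈ 0.0966 T

v = √(2|q|V/m) = √(2·4.8×10⁻¹⁹·7410/3.0×10⁻²⁶) ≈ 4.869×10⁵ m/s.
B = mv/(|q|r) = (3.0×10⁻²⁶)(4.869×10⁵)/((4.8×10⁻¹⁹)(0.315)) ≈ 0.0966 T.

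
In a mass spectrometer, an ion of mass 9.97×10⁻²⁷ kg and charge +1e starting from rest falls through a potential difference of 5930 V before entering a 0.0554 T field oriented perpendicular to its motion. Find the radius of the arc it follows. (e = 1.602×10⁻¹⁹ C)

Acceleration: |q|V = ½mv² ⇒ v = √(2|q|V/m) = √(2·1.602×10⁻¹⁹·5930/9.97×10⁻²⁷) ≈ 4.365×10⁵ m/s.
In the field: r = mv/(|q|B) = (9.97×10⁻²⁷)(4.365×10⁵)/((1.602×10⁻¹⁹)(0.0554)) ≈ 0.490 m.

r ≈ 0.490 m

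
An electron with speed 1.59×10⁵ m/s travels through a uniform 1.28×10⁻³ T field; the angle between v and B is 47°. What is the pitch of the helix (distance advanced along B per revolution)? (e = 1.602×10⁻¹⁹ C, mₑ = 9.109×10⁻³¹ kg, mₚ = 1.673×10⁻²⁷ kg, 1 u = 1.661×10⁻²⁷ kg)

p ≈ 3.03×10⁻³ m

v∥ = v cosθ = 1.59×10⁵·cos47° ≈ 1.084×10⁵ m/s.
T = 2πm/(|q|B) = 2π(9.109×10⁻³¹)/((1.602×10⁻¹⁹)(1.28×10⁻³)) ≈ 2.791×10⁻⁸ s.
pitch = v∥ T = (1.084×10⁵)(2.791×10⁻⁸) ≈ 3.03×10⁻³ m.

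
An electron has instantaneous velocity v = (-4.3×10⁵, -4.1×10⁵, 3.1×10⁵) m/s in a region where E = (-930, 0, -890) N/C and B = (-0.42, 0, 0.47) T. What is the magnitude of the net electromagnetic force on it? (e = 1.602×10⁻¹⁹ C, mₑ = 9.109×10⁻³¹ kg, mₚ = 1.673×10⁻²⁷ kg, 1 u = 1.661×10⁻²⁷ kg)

|F| ≈ 4.32×10⁻¹⁴ N

v×B = (-1.93×10⁵, 7.19×10⁴, -1.72×10⁵) N/C.
E + v×B = (-1.94×10⁵, 7.19×10⁴, -1.73×10⁵) N/C.
F = q(E + v×B) = (−1.602×10⁻¹⁹ C)·(-1.94×10⁵, 7.19×10⁴, -1.73×10⁵) = (3.10×10⁻¹⁴, -1.15×10⁻¹⁴, 2.77×10⁻¹⁴) N.
|F| = 4.32×10⁻¹⁴ N.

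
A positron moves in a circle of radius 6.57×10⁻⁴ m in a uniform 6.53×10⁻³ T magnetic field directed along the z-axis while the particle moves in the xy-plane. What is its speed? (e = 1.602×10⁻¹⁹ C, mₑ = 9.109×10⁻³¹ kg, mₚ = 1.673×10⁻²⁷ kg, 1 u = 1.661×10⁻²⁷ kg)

v ≈ 7.55×10⁵ m/s

From |q|vB = mv²/r, v = |q|Br/m.
v = (1.602×10⁻¹⁹)(6.53×10⁻³)(6.57×10⁻⁴)/9.109×10⁻³¹ ≈ 7.55×10⁵ m/s.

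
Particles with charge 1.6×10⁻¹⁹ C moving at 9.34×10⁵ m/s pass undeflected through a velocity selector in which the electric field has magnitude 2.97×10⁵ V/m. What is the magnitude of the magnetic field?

B = 0.318 T

Balance of forces in the selector: qE = qvB ⇒ B = E/v.
B = 2.97×10⁵/9.34×10⁵ = 0.318 T.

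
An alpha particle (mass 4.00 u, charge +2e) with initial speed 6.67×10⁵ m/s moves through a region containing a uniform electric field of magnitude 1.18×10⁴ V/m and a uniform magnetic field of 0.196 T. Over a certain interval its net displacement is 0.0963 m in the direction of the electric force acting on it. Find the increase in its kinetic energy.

ΔKE ≈ 3.64×10⁻¹⁶ J

The magnetic force is always ⟂ v and does no work; only the electric force changes KE.
ΔKE = F_E · d = |q|E d = (3.204×10⁻¹⁹)(1.18×10⁴)(0.0963) ≈ 3.64×10⁻¹⁶ J.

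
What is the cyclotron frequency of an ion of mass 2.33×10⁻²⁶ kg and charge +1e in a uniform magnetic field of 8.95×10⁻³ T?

f = |q|B/(2πm).
f = (1.602×10⁻¹⁹)(8.95×10⁻³)/(2π·2.33×10⁻²⁶) ≈ 9790 Hz.

f ≈ 9790 Hz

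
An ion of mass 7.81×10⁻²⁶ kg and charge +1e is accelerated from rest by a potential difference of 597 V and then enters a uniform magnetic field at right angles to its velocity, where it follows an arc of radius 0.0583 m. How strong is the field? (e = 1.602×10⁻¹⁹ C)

B ≈ 0.414 T

v = √(2|q|V/m) = √(2·1.602×10⁻¹⁹·597/7.81×10⁻²⁶) ≈ 4.949×10⁴ m/s.
B = mv/(|q|r) = (7.81×10⁻²⁶)(4.949×10⁴)/((1.602×10⁻¹⁹)(0.0583)) ≈ 0.414 T.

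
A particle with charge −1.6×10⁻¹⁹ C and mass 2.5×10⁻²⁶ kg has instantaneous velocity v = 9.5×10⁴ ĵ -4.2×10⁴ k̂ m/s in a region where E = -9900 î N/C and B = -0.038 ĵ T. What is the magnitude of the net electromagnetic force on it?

v×B = (-1600, 0, 0) N/C.
E + v×B = (-1.15×10⁴, 0, 0) N/C.
F = q(E + v×B) = (−1.6×10⁻¹⁹ C)·(-1.15×10⁴, 0, 0) = (1.84×10⁻¹⁵, 0, 0) N.
|F| = 1.84×10⁻¹⁵ N.

|F| ≈ 1.84×10⁻¹⁵ N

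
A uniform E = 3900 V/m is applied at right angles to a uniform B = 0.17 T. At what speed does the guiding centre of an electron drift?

The E×B drift speed is v_d = E/B.
v_d = 3900/0.17 = 2.3×10⁴ m/s.

v_d ≈ 2.3×10⁴ m/s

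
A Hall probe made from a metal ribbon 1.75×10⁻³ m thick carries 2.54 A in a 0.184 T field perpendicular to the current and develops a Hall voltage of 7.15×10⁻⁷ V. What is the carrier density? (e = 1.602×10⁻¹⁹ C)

n ≈ 2.33×10²⁷ m⁻³

From V_H = IB/(n e t), n = IB/(V_H e t).
n = (2.54)(0.184)/((7.15×10⁻⁷)(1.602×10⁻¹⁹)(1.75×10⁻³)) ≈ 2.33×10²⁷ m⁻³.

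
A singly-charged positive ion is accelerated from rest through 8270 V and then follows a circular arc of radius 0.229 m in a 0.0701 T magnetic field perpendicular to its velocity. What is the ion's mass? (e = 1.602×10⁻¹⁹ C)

Combine |q|V = ½mv² and r = mv/(|q|B): eliminate v to get m = qB²r²/(2V).
m = (1.602×10⁻¹⁹)(0.0701)²(0.229)²/(2·8270) ≈ 2.50×10⁻²⁷ kg.

m ≈ 2.50×10⁻²⁷ kg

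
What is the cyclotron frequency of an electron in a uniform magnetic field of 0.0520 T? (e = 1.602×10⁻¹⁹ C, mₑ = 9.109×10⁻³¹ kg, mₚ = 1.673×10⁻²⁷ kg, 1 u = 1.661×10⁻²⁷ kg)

f ≈ 1.46×10⁹ Hz

f = |q|B/(2πm).
f = (1.602×10⁻¹⁹)(0.0520)/(2π·9.109×10⁻³¹) ≈ 1.46×10⁹ Hz.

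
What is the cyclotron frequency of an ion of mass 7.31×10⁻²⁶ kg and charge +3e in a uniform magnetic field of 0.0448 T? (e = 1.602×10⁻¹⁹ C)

f ≈ 4.69×10⁴ Hz

f = |q|B/(2πm).
f = (4.806×10⁻¹⁹)(0.0448)/(2π·7.31×10⁻²⁶) ≈ 4.69×10⁴ Hz.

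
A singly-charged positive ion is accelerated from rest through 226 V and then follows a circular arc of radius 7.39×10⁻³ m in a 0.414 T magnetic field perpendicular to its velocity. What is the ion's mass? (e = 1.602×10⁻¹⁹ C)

m ≈ 3.32×10⁻²⁷ kg

Combine |q|V = ½mv² and r = mv/(|q|B): eliminate v to get m = qB²r²/(2V).
m = (1.602×10⁻¹⁹)(0.414)²(7.39×10⁻³)²/(2·226) ≈ 3.32×10⁻²⁷ kg.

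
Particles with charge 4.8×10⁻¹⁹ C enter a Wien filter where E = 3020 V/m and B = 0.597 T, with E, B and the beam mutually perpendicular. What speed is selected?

Straight-line motion ⇒ electric and magnetic forces cancel, so E = vB.
v = E/B = 3020/0.597 = 5060 m/s.

v = 5060 m/s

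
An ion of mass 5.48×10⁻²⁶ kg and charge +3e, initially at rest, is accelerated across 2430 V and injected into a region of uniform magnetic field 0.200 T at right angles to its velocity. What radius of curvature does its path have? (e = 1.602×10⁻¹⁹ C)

r ≈ 0.118 m

Acceleration: |q|V = ½mv² ⇒ v = √(2|q|V/m) = √(2·4.806×10⁻¹⁹·2430/5.48×10⁻²⁶) ≈ 2.065×10⁵ m/s.
In the field: r = mv/(|q|B) = (5.48×10⁻²⁶)(2.065×10⁵)/((4.806×10⁻¹⁹)(0.200)) ≈ 0.118 m.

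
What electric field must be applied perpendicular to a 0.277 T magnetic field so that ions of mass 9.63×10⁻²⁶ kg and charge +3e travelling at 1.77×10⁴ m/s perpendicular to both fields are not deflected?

E = 4900 V/m

For straight-line motion qE = qvB, so E = vB.
E = 1.77×10⁴ × 0.277 = 4900 V/m.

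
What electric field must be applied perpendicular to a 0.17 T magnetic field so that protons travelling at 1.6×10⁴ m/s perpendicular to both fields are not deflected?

For straight-line motion qE = qvB, so E = vB.
E = 1.6×10⁴ × 0.17 = 2700 V/m.

E = 2700 V/m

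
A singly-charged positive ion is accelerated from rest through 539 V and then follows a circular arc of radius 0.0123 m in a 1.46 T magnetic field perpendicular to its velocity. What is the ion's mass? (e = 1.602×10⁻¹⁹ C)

Combine |q|V = ½mv² and r = mv/(|q|B): eliminate v to get m = qB²r²/(2V).
m = (1.602×10⁻¹⁹)(1.46)²(0.0123)²/(2·539) ≈ 4.79×10⁻²⁶ kg.

m ≈ 4.79×10⁻²⁶ kg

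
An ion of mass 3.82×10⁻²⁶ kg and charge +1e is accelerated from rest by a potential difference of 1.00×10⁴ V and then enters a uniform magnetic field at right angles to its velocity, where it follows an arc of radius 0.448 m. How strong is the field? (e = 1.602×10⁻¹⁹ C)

v = √(2|q|V/m) = √(2·1.602×10⁻¹⁹·1.00×10⁴/3.82×10⁻²⁶) ≈ 2.896×10⁵ m/s.
B = mv/(|q|r) = (3.82×10⁻²⁶)(2.896×10⁵)/((1.602×10⁻¹⁹)(0.448)) ≈ 0.154 T.

B ≈ 0.154 T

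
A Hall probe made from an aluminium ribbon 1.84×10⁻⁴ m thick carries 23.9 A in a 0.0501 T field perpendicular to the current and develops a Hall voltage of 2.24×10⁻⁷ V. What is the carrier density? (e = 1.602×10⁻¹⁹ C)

n ≈ 1.81×10²⁹ m⁻³

From V_H = IB/(n e t), n = IB/(V_H e t).
n = (23.9)(0.0501)/((2.24×10⁻⁷)(1.602×10⁻¹⁹)(1.84×10⁻⁴)) ≈ 1.81×10²⁹ m⁻³.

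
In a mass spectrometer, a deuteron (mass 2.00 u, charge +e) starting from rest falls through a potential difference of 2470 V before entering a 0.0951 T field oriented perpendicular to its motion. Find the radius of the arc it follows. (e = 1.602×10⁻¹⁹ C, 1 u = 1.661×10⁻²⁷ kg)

r ≈ 0.106 m

Acceleration: |q|V = ½mv² ⇒ v = √(2|q|V/m) = √(2·1.602×10⁻¹⁹·2470/3.322×10⁻²⁷) ≈ 4.881×10⁵ m/s.
In the field: r = mv/(|q|B) = (3.322×10⁻²⁷)(4.881×10⁵)/((1.602×10⁻¹⁹)(0.0951)) ≈ 0.106 m.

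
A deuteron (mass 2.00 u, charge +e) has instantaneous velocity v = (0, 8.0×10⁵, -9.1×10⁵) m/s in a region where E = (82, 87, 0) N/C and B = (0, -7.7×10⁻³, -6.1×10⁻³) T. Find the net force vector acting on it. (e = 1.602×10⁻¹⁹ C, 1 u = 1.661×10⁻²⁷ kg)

v×B = (-1.19×10⁴, 0, 0) N/C.
E + v×B = (-1.18×10⁴, 87.0, 0) N/C.
F = q(E + v×B) = (1.602×10⁻¹⁹ C)·(-1.18×10⁴, 87.0, 0) = (-1.89×10⁻¹⁵, 1.39×10⁻¹⁷, 0) N.

F ≈ (-1.89×10⁻¹⁵, 1.39×10⁻¹⁷, 0) N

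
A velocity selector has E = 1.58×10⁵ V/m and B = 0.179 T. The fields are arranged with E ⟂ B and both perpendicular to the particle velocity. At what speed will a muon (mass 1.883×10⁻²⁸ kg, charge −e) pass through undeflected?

v = 8.83×10⁵ m/s

For undeflected motion the electric and magnetic forces balance: qE = qvB.
v = E/B = 1.58×10⁵/0.179 = 8.83×10⁵ m/s.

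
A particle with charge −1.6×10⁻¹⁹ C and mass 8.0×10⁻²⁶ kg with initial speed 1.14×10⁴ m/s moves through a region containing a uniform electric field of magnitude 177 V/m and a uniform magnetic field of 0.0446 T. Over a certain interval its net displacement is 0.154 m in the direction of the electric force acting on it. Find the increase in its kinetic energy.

ΔKE ≈ 4.36×10⁻¹⁸ J

The magnetic force is always ⟂ v and does no work; only the electric force changes KE.
ΔKE = F_E · d = |q|E d = (1.6×10⁻¹⁹)(177)(0.154) ≈ 4.36×10⁻¹⁸ J.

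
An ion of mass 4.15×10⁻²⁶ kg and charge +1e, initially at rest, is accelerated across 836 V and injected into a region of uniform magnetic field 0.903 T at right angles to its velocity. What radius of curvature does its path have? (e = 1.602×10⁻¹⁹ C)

Acceleration: |q|V = ½mv² ⇒ v = √(2|q|V/m) = √(2·1.602×10⁻¹⁹·836/4.15×10⁻²⁶) ≈ 8.034×10⁴ m/s.
In the field: r = mv/(|q|B) = (4.15×10⁻²⁶)(8.034×10⁴)/((1.602×10⁻¹⁹)(0.903)) ≈ 0.0230 m.

r ≈ 0.0230 m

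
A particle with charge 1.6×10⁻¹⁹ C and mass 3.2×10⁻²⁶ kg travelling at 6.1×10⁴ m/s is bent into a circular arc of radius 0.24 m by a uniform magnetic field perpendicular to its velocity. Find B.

From |q|vB = mv²/r, B = mv/(|q|r).
B = (3.2×10⁻²⁶)(6.1×10⁴)/((1.6×10⁻¹⁹)(0.24)) ≈ 0.051 T.

B ≈ 0.051 T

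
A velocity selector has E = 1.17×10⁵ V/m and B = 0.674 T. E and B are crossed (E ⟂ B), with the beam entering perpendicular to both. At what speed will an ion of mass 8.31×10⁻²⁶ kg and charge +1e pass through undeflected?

v = 1.74×10⁵ m/s

For undeflected motion the electric and magnetic forces balance: qE = qvB.
v = E/B = 1.17×10⁵/0.674 = 1.74×10⁵ m/s.
The result is independent of the particle's charge and mass.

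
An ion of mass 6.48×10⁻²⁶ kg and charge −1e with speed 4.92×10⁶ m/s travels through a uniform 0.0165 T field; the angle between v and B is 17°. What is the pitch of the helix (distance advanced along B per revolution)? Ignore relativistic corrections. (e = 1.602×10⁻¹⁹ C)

v∥ = v cosθ = 4.92×10⁶·cos17° ≈ 4.705×10⁶ m/s.
T = 2πm/(|q|B) = 2π(6.48×10⁻²⁶)/((1.602×10⁻¹⁹)(0.0165)) ≈ 1.540×10⁻⁴ s.
pitch = v∥ T = (4.705×10⁶)(1.540×10⁻⁴) ≈ 725 m.

p ≈ 725 m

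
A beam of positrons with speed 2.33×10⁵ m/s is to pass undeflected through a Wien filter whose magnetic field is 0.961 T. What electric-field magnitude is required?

E = 2.24×10⁵ V/m

For straight-line motion qE = qvB, so E = vB.
E = 2.33×10⁵ × 0.961 = 2.24×10⁵ V/m.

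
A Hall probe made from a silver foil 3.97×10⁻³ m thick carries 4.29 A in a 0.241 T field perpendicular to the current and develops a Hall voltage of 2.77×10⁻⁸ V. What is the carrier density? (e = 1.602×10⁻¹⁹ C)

From V_H = IB/(n e t), n = IB/(V_H e t).
n = (4.29)(0.241)/((2.77×10⁻⁸)(1.602×10⁻¹⁹)(3.97×10⁻³)) ≈ 5.87×10²⁸ m⁻³.

n ≈ 5.87×10²⁸ m⁻³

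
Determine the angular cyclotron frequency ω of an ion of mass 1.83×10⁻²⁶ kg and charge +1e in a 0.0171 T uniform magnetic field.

ω ≈ 1.50×10⁵ rad/s

ω = |q|B/m.
ω = (1.602×10⁻¹⁹)(0.0171)/1.83×10⁻²⁶ ≈ 1.50×10⁵ rad/s.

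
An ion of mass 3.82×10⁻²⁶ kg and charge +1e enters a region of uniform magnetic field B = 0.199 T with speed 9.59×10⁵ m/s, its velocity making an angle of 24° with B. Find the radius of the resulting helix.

r ≈ 0.467 m

v⊥ = v sinθ = 9.59×10⁵·sin24° ≈ 3.901×10⁵ m/s.
r = m v⊥/(|q|B) = (3.82×10⁻²⁶)(3.901×10⁵)/((1.602×10⁻¹⁹)(0.199)) ≈ 0.467 m.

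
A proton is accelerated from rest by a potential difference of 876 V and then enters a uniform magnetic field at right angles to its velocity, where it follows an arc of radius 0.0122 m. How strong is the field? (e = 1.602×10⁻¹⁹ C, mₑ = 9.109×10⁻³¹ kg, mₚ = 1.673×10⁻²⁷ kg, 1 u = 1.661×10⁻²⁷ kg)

v = √(2|q|V/m) = √(2·1.602×10⁻¹⁹·876/1.673×10⁻²⁷) ≈ 4.096×10⁵ m/s.
B = mv/(|q|r) = (1.673×10⁻²⁷)(4.096×10⁵)/((1.602×10⁻¹⁹)(0.0122)) ≈ 0.351 T.

B ≈ 0.351 T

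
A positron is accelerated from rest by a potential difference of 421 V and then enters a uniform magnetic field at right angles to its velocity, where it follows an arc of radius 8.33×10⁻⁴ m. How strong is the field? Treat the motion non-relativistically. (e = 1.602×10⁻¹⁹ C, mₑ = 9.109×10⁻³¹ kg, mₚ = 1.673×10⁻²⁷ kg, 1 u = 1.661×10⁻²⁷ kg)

v = √(2|q|V/m) = √(2·1.602×10⁻¹⁹·421/9.109×10⁻³¹) ≈ 1.217×10⁷ m/s.
B = mv/(|q|r) = (9.109×10⁻³¹)(1.217×10⁷)/((1.602×10⁻¹⁹)(8.33×10⁻⁴)) ≈ 0.0831 T.

B ≈ 0.0831 T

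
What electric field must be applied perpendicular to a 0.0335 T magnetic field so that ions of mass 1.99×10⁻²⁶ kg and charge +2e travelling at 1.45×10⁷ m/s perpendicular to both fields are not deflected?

For straight-line motion qE = qvB, so E = vB.
E = 1.45×10⁷ × 0.0335 = 4.86×10⁵ V/m.

E = 4.86×10⁵ V/m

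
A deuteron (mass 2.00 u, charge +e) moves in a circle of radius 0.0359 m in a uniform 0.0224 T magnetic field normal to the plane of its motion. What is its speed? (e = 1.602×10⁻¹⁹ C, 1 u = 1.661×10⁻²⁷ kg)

v ≈ 3.88×10⁴ m/s

From |q|vB = mv²/r, v = |q|Br/m.
v = (1.602×10⁻¹⁹)(0.0224)(0.0359)/3.322×10⁻²⁷ ≈ 3.88×10⁴ m/s.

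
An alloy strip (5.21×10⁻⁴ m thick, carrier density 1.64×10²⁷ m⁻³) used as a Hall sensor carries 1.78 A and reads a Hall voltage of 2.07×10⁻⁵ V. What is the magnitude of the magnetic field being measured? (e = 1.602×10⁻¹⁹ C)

From V_H = IB/(n e t), B = V_H n e t / I.
B = (2.07×10⁻⁵)(1.64×10²⁷)(1.602×10⁻¹⁹)(5.21×10⁻⁴)/1.78 ≈ 1.59 T.

B ≈ 1.59 T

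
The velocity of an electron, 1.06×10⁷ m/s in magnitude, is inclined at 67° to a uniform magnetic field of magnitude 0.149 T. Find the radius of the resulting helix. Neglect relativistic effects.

r ≈ 3.72×10⁻⁴ m

v⊥ = v sinθ = 1.06×10⁷·sin67° ≈ 9.757×10⁶ m/s.
r = m v⊥/(|q|B) = (9.109×10⁻³¹)(9.757×10⁶)/((1.602×10⁻¹⁹)(0.149)) ≈ 3.72×10⁻⁴ m.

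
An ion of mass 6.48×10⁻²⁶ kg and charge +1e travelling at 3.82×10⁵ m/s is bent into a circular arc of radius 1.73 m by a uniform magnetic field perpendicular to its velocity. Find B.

From |q|vB = mv²/r, B = mv/(|q|r).
B = (6.48×10⁻²⁶)(3.82×10⁵)/((1.602×10⁻¹⁹)(1.73)) ≈ 0.0893 T.

B ≈ 0.0893 T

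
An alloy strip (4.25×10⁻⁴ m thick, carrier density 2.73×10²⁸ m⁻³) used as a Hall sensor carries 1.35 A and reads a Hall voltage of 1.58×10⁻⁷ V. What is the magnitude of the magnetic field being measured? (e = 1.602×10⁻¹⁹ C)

B ≈ 0.218 T

From V_H = IB/(n e t), B = V_H n e t / I.
B = (1.58×10⁻⁷)(2.73×10²⁸)(1.602×10⁻¹⁹)(4.25×10⁻⁴)/1.35 ≈ 0.218 T.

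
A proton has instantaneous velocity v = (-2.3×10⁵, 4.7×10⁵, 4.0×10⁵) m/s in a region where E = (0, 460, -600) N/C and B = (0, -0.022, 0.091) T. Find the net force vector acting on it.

v×B = (5.16×10⁴, 2.09×10⁴, 5060) N/C.
E + v×B = (5.16×10⁴, 2.14×10⁴, 4460) N/C.
F = q(E + v×B) = (1.602×10⁻¹⁹ C)·(5.16×10⁴, 2.14×10⁴, 4460) = (8.26×10⁻¹⁵, 3.43×10⁻¹⁵, 7.14×10⁻¹⁶) N.

F ≈ (8.26×10⁻¹⁵, 3.43×10⁻¹⁵, 7.14×10⁻¹⁶) N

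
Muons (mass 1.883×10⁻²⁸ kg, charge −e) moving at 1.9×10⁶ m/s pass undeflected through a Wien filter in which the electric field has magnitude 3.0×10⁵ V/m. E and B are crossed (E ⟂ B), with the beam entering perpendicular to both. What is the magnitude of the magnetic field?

B = 0.16 T

Balance of forces in the selector: qE = qvB ⇒ B = E/v.
B = 3.0×10⁵/1.9×10⁶ = 0.16 T.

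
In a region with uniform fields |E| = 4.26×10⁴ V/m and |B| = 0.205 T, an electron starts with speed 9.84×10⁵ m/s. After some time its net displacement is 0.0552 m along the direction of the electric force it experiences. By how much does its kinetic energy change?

The magnetic force is always ⟂ v and does no work; only the electric force changes KE.
ΔKE = F_E · d = |q|E d = (1.602×10⁻¹⁹)(4.26×10⁴)(0.0552) ≈ 3.77×10⁻¹⁶ J.

ΔKE ≈ 3.77×10⁻¹⁶ J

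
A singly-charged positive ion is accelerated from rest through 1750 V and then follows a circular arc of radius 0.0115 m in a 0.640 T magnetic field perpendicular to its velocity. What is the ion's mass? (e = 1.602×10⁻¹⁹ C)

Combine |q|V = ½mv² and r = mv/(|q|B): eliminate v to get m = qB²r²/(2V).
m = (1.602×10⁻¹⁹)(0.640)²(0.0115)²/(2·1750) ≈ 2.48×10⁻²⁷ kg.

m ≈ 2.48×10⁻²⁷ kg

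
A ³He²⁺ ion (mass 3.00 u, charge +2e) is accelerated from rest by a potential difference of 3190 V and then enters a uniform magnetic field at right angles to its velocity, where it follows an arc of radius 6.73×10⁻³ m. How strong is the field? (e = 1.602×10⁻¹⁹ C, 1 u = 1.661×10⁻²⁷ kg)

v = √(2|q|V/m) = √(2·3.204×10⁻¹⁹·3190/4.983×10⁻²⁷) ≈ 6.405×10⁵ m/s.
B = mv/(|q|r) = (4.983×10⁻²⁷)(6.405×10⁵)/((3.204×10⁻¹⁹)(6.73×10⁻³)) ≈ 1.48 T.

B ≈ 1.48 T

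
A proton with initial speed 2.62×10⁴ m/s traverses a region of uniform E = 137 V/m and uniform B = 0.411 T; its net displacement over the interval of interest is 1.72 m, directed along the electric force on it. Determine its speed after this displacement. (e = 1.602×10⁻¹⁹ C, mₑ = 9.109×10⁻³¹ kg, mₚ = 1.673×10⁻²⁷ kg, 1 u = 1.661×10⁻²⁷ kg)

B does no work; ΔKE = |q|E d.
½mv_f² = ½mv₀² + |q|Ed = ½(1.673×10⁻²⁷)(2.62×10⁴)² + (1.602×10⁻¹⁹)(137)(1.72) ≈ 5.742×10⁻¹⁹ J + 3.775×10⁻¹⁷ J ≈ 3.832×10⁻¹⁷ J.
v_f = √(2·3.832×10⁻¹⁷/1.673×10⁻²⁷) ≈ 2.14×10⁵ m/s.

v_f ≈ 2.14×10⁵ m/s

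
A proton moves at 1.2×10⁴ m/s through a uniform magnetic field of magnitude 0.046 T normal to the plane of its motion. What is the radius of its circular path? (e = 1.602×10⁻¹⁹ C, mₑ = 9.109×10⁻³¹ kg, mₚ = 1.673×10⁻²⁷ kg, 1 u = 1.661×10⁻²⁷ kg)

The magnetic force provides the centripetal force: |q|vB = mv²/r.
r = mv/(|q|B) = (1.673×10⁻²⁷)(1.2×10⁴)/((1.602×10⁻¹⁹)(0.046)) ≈ 2.7×10⁻³ m.

r ≈ 2.7×10⁻³ m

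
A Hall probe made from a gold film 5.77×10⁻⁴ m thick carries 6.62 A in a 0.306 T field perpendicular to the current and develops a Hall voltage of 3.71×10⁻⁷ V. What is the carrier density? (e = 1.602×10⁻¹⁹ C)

n ≈ 5.91×10²⁸ m⁻³

From V_H = IB/(n e t), n = IB/(V_H e t).
n = (6.62)(0.306)/((3.71×10⁻⁷)(1.602×10⁻¹⁹)(5.77×10⁻⁴)) ≈ 5.91×10²⁸ m⁻³.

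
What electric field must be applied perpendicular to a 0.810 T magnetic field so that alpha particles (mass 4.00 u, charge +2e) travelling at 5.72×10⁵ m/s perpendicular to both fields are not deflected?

E = 4.63×10⁵ V/m

For straight-line motion qE = qvB, so E = vB.
E = 5.72×10⁵ × 0.810 = 4.63×10⁵ V/m.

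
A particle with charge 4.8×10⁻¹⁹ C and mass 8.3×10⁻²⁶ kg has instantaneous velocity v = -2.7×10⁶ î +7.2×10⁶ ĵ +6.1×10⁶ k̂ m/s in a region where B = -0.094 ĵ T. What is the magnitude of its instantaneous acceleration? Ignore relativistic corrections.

|a| ≈ 3.63×10¹² m/s²

v×B = (5.73×10⁵, 0, 2.54×10⁵) N/C.
F = q v×B = (4.8×10⁻¹⁹ C)·(5.73×10⁵, 0, 2.54×10⁵) = (2.75×10⁻¹³, 0, 1.22×10⁻¹³) N.
|a| = |F|/m = 3.010×10⁻¹³/8.3×10⁻²⁶ ≈ 3.63×10¹² m/s².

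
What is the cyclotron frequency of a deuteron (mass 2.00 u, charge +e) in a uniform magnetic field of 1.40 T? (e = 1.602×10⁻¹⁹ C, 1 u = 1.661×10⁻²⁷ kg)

f ≈ 1.07×10⁷ Hz

f = |q|B/(2πm).
f = (1.602×10⁻¹⁹)(1.40)/(2π·3.322×10⁻²⁷) ≈ 1.07×10⁷ Hz.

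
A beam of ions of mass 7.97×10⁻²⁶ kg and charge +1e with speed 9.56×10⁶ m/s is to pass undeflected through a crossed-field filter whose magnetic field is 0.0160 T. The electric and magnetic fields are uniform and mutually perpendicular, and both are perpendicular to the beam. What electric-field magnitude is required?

For straight-line motion qE = qvB, so E = vB.
E = 9.56×10⁶ × 0.0160 = 1.53×10⁵ V/m.

E = 1.53×10⁵ V/m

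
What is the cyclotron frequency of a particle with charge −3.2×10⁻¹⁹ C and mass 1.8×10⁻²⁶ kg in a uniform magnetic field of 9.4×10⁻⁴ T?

f = |q|B/(2πm).
f = (3.2×10⁻¹⁹)(9.4×10⁻⁴)/(2π·1.8×10⁻²⁶) ≈ 2700 Hz.

f ≈ 2700 Hz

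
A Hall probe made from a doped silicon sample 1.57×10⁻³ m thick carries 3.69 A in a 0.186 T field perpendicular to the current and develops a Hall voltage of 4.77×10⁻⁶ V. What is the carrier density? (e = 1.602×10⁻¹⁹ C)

From V_H = IB/(n e t), n = IB/(V_H e t).
n = (3.69)(0.186)/((4.77×10⁻⁶)(1.602×10⁻¹⁹)(1.57×10⁻³)) ≈ 5.72×10²⁶ m⁻³.

n ≈ 5.72×10²⁶ m⁻³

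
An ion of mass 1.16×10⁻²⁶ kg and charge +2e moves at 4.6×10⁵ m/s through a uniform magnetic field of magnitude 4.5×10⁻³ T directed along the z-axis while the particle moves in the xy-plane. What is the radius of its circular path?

The magnetic force provides the centripetal force: |q|vB = mv²/r.
r = mv/(|q|B) = (1.16×10⁻²⁶)(4.6×10⁵)/((3.204×10⁻¹⁹)(4.5×10⁻³)) ≈ 3.7 m.

r ≈ 3.7 m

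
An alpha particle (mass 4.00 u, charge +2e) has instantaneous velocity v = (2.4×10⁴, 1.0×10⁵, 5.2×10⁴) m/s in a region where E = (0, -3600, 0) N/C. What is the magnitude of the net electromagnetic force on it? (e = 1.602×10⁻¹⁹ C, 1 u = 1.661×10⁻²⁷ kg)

|F| ≈ 1.15×10⁻¹⁵ N

Only an electric field acts, so F = qE = (3.204×10⁻¹⁹ C)·(0, -3600, 0) = (0, -1.15×10⁻¹⁵, 0) N.
|F| = 1.15×10⁻¹⁵ N.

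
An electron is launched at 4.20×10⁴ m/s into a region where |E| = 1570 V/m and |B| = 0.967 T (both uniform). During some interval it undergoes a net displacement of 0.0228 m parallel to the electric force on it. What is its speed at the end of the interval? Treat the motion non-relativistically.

v_f ≈ 3.55×10⁶ m/s

B does no work; ΔKE = |q|E d.
½mv_f² = ½mv₀² + |q|Ed = ½(9.109×10⁻³¹)(4.20×10⁴)² + (1.602×10⁻¹⁹)(1570)(0.0228) ≈ 8.034×10⁻²² J + 5.735×10⁻¹⁸ J ≈ 5.735×10⁻¹⁸ J.
v_f = √(2·5.735×10⁻¹⁸/9.109×10⁻³¹) ≈ 3.55×10⁶ m/s.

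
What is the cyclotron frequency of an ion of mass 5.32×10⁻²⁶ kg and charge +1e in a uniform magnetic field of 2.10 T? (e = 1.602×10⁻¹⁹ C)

f = |q|B/(2πm).
f = (1.602×10⁻¹⁹)(2.10)/(2π·5.32×10⁻²⁶) ≈ 1.01×10⁶ Hz.

f ≈ 1.01×10⁶ Hz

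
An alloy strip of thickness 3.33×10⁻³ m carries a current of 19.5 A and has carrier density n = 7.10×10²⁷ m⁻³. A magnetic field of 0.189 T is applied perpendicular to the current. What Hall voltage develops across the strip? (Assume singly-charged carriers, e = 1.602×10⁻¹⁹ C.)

V_H = IB/(n e t).
V_H = (19.5)(0.189)/((7.10×10²⁷)(1.602×10⁻¹⁹)(3.33×10⁻³)) ≈ 9.73×10⁻⁷ V.

V_H ≈ 9.73×10⁻⁷ V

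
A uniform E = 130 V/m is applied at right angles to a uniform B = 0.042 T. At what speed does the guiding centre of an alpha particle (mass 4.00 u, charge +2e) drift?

v_d ≈ 3100 m/s

The steady drift has the magnetic force balancing the electric force, so v_d = E/B.
v_d = 130/0.042 = 3100 m/s.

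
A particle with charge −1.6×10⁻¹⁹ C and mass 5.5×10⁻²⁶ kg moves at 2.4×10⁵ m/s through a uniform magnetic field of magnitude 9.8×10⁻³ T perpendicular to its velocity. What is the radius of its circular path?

The magnetic force provides the centripetal force: |q|vB = mv²/r.
r = mv/(|q|B) = (5.5×10⁻²⁶)(2.4×10⁵)/((1.6×10⁻¹⁹)(9.8×10⁻³)) ≈ 8.4 m.

r ≈ 8.4 m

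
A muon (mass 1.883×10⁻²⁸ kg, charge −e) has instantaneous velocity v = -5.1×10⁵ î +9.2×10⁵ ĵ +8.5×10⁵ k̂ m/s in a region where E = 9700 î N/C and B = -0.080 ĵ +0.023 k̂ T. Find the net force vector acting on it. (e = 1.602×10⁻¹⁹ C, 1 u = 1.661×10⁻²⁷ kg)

F ≈ (-1.58×10⁻¹⁴, -1.88×10⁻¹⁵, -6.54×10⁻¹⁵) N

v×B = (8.92×10⁴, 1.17×10⁴, 4.08×10⁴) N/C.
E + v×B = (9.89×10⁴, 1.17×10⁴, 4.08×10⁴) N/C.
F = q(E + v×B) = (−1.602×10⁻¹⁹ C)·(9.89×10⁴, 1.17×10⁴, 4.08×10⁴) = (-1.58×10⁻¹⁴, -1.88×10⁻¹⁵, -6.54×10⁻¹⁵) N.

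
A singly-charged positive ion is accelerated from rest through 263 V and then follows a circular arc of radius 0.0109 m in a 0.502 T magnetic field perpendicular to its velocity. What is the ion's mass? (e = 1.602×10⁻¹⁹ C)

m ≈ 9.12×10⁻²⁷ kg

Combine |q|V = ½mv² and r = mv/(|q|B): eliminate v to get m = qB²r²/(2V).
m = (1.602×10⁻¹⁹)(0.502)²(0.0109)²/(2·263) ≈ 9.12×10⁻²⁷ kg.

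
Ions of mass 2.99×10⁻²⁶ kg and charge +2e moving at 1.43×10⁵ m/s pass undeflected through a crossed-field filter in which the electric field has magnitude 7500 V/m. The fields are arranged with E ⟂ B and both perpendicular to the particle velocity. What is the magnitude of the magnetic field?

Balance of forces in the selector: qE = qvB ⇒ B = E/v.
B = 7500/1.43×10⁵ = 0.0524 T.

B = 0.0524 T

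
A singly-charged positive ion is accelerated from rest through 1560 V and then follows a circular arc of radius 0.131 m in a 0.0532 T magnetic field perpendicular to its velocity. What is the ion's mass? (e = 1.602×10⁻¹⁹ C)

m ≈ 2.49×10⁻²⁷ kg

Combine |q|V = ½mv² and r = mv/(|q|B): eliminate v to get m = qB²r²/(2V).
m = (1.602×10⁻¹⁹)(0.0532)²(0.131)²/(2·1560) ≈ 2.49×10⁻²⁷ kg.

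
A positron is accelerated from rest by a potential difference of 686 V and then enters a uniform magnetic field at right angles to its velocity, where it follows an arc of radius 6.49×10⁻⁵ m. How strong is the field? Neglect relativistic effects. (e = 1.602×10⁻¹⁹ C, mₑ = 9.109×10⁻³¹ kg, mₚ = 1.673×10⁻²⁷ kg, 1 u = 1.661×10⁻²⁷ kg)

v = √(2|q|V/m) = √(2·1.602×10⁻¹⁹·686/9.109×10⁻³¹) ≈ 1.553×10⁷ m/s.
B = mv/(|q|r) = (9.109×10⁻³¹)(1.553×10⁷)/((1.602×10⁻¹⁹)(6.49×10⁻⁵)) ≈ 1.36 T.

B ≈ 1.36 T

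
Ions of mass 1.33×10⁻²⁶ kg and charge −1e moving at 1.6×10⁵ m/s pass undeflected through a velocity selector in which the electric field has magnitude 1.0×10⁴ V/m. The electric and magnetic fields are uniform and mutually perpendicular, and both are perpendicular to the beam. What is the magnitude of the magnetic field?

B = 0.062 T

Balance of forces in the selector: qE = qvB ⇒ B = E/v.
B = 1.0×10⁴/1.6×10⁵ = 0.062 T.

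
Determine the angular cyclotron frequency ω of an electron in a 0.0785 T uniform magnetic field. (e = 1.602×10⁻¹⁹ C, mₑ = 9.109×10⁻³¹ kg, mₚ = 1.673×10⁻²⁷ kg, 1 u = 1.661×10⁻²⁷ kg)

ω = |q|B/m.
ω = (1.602×10⁻¹⁹)(0.0785)/9.109×10⁻³¹ ≈ 1.38×10¹⁰ rad/s.

ω ≈ 1.38×10¹⁰ rad/s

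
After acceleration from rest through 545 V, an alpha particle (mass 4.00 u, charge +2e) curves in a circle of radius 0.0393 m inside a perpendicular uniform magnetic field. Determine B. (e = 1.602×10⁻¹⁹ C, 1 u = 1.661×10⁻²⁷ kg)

B ≈ 0.121 T

v = √(2|q|V/m) = √(2·3.204×10⁻¹⁹·545/6.644×10⁻²⁷) ≈ 2.293×10⁵ m/s.
B = mv/(|q|r) = (6.644×10⁻²⁷)(2.293×10⁵)/((3.204×10⁻¹⁹)(0.0393)) ≈ 0.121 T.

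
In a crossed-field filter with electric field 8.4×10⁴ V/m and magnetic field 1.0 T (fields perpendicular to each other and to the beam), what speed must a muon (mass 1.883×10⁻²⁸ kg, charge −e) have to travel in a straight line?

v = 8.4×10⁴ m/s

Zero net Lorentz force requires |qE| = |q v×B|, i.e. E = vB.
v = E/B = 8.4×10⁴/1.0 = 8.4×10⁴ m/s.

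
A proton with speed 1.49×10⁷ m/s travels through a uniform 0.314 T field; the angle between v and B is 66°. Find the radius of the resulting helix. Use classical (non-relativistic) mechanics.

r ≈ 0.453 m

v⊥ = v sinθ = 1.49×10⁷·sin66° ≈ 1.361×10⁷ m/s.
r = m v⊥/(|q|B) = (1.673×10⁻²⁷)(1.361×10⁷)/((1.602×10⁻¹⁹)(0.314)) ≈ 0.453 m.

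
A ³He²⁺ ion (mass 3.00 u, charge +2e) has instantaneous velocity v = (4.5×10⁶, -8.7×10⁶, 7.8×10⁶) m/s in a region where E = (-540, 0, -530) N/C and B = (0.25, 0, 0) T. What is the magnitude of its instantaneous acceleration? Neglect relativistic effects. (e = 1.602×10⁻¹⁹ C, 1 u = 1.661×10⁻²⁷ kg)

v×B = (0, 1.95×10⁶, 2.18×10⁶) N/C.
E + v×B = (-540, 1.95×10⁶, 2.17×10⁶) N/C.
F = q(E + v×B) = (3.204×10⁻¹⁹ C)·(-540, 1.95×10⁶, 2.17×10⁶) = (-1.73×10⁻¹⁶, 6.25×10⁻¹³, 6.97×10⁻¹³) N.
|a| = |F|/m = 9.358×10⁻¹³/4.983×10⁻²⁷ ≈ 1.88×10¹⁴ m/s².

|a| ≈ 1.88×10¹⁴ m/s²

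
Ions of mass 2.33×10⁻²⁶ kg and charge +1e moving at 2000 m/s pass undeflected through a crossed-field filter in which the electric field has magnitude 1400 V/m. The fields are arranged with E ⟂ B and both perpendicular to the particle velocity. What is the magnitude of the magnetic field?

B = 0.70 T

Balance of forces in the selector: qE = qvB ⇒ B = E/v.
B = 1400/2000 = 0.70 T.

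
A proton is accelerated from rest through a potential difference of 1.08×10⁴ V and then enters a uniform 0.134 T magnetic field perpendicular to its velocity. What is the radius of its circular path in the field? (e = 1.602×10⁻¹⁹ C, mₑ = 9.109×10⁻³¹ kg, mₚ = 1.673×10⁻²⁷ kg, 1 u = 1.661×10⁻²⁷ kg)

r ≈ 0.112 m

Acceleration: |q|V = ½mv² ⇒ v = √(2|q|V/m) = √(2·1.602×10⁻¹⁹·1.08×10⁴/1.673×10⁻²⁷) ≈ 1.438×10⁶ m/s.
In the field: r = mv/(|q|B) = (1.673×10⁻²⁷)(1.438×10⁶)/((1.602×10⁻¹⁹)(0.134)) ≈ 0.112 m.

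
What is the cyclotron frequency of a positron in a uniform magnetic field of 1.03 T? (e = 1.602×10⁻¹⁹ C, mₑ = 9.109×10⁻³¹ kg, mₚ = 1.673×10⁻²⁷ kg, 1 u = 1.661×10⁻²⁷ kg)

f ≈ 2.88×10¹⁰ Hz

f = |q|B/(2πm).
f = (1.602×10⁻¹⁹)(1.03)/(2π·9.109×10⁻³¹) ≈ 2.88×10¹⁰ Hz.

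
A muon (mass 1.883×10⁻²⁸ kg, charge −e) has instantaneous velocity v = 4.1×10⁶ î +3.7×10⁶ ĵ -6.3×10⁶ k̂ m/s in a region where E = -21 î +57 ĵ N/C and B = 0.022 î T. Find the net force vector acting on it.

F ≈ (3.36×10⁻¹⁸, 2.22×10⁻¹⁴, 1.30×10⁻¹⁴) N

v×B = (0, -1.39×10⁵, -8.14×10⁴) N/C.
E + v×B = (-21.0, -1.39×10⁵, -8.14×10⁴) N/C.
F = q(E + v×B) = (−1.602×10⁻¹⁹ C)·(-21.0, -1.39×10⁵, -8.14×10⁴) = (3.36×10⁻¹⁸, 2.22×10⁻¹⁴, 1.30×10⁻¹⁴) N.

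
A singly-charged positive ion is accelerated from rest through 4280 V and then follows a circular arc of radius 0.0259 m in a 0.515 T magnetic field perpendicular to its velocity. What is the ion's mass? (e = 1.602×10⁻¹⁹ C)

m ≈ 3.33×10⁻²⁷ kg

Combine |q|V = ½mv² and r = mv/(|q|B): eliminate v to get m = qB²r²/(2V).
m = (1.602×10⁻¹⁹)(0.515)²(0.0259)²/(2·4280) ≈ 3.33×10⁻²⁷ kg.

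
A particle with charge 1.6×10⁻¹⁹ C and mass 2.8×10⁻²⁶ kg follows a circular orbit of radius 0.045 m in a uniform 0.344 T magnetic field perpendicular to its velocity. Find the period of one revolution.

T ≈ 3.20×10⁻⁶ s

The cyclotron period depends only on m, q, B: T = 2πm/(|q|B).
T = 2π(2.8×10⁻²⁶)/((1.6×10⁻¹⁹)(0.344)) ≈ 3.20×10⁻⁶ s.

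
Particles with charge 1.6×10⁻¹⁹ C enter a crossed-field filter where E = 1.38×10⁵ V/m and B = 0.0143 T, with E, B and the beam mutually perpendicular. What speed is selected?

For undeflected motion the electric and magnetic forces balance: qE = qvB.
v = E/B = 1.38×10⁵/0.0143 = 9.65×10⁶ m/s.
The result is independent of the particle's charge and mass.

v = 9.65×10⁶ m/s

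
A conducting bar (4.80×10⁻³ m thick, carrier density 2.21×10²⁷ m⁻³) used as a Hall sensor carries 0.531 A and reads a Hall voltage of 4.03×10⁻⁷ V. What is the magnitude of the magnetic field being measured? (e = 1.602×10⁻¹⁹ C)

B ≈ 1.29 T

From V_H = IB/(n e t), B = V_H n e t / I.
B = (4.03×10⁻⁷)(2.21×10²⁷)(1.602×10⁻¹⁹)(4.80×10⁻³)/0.531 ≈ 1.29 T.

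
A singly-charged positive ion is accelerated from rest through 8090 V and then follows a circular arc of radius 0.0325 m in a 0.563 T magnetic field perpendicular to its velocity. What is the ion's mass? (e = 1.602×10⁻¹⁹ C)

m ≈ 3.31×10⁻²⁷ kg

Combine |q|V = ½mv² and r = mv/(|q|B): eliminate v to get m = qB²r²/(2V).
m = (1.602×10⁻¹⁹)(0.563)²(0.0325)²/(2·8090) ≈ 3.31×10⁻²⁷ kg.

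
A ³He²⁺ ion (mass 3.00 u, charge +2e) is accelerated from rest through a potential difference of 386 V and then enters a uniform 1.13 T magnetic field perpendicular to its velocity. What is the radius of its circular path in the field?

r ≈ 3.07×10⁻³ m

Acceleration: |q|V = ½mv² ⇒ v = √(2|q|V/m) = √(2·3.204×10⁻¹⁹·386/4.983×10⁻²⁷) ≈ 2.228×10⁵ m/s.
In the field: r = mv/(|q|B) = (4.983×10⁻²⁷)(2.228×10⁵)/((3.204×10⁻¹⁹)(1.13)) ≈ 3.07×10⁻³ m.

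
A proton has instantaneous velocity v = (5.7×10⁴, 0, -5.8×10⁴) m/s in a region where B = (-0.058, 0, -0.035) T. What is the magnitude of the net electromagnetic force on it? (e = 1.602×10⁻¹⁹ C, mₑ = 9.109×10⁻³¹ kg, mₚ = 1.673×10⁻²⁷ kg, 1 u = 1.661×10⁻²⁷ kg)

|F| ≈ 8.59×10⁻¹⁶ N

v×B = (0, 5360, 0) N/C.
F = q v×B = (1.602×10⁻¹⁹ C)·(0, 5360, 0) = (0, 8.59×10⁻¹⁶, 0) N.
|F| = 8.59×10⁻¹⁶ N.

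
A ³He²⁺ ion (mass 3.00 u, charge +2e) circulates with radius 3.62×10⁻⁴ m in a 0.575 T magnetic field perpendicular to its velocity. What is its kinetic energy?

v = |q|Br/m, then KE = ½mv² = (qBr)²/(2m).
v = (3.204×10⁻¹⁹)(0.575)(3.62×10⁻⁴)/4.983×10⁻²⁷ ≈ 1.338×10⁴ m/s.
KE = ½(4.983×10⁻²⁷)(1.338×10⁴)² ≈ 4.46×10⁻¹⁹ J = 2.79 eV.

KE ≈ 2.79 eV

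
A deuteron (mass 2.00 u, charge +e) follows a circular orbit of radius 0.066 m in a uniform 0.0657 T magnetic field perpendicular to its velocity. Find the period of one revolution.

The cyclotron period depends only on m, q, B: T = 2πm/(|q|B).
T = 2π(3.322×10⁻²⁷)/((1.602×10⁻¹⁹)(0.0657)) ≈ 1.98×10⁻⁶ s.

T ≈ 1.98×10⁻⁶ s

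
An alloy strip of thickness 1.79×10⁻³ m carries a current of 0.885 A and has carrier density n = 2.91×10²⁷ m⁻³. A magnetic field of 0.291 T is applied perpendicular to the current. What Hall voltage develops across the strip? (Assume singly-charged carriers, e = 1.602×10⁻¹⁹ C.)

V_H ≈ 3.09×10⁻⁷ V

V_H = IB/(n e t).
V_H = (0.885)(0.291)/((2.91×10²⁷)(1.602×10⁻¹⁹)(1.79×10⁻³)) ≈ 3.09×10⁻⁷ V.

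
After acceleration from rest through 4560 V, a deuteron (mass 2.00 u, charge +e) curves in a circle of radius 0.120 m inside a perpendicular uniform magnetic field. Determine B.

B ≈ 0.115 T

v = √(2|q|V/m) = √(2·1.602×10⁻¹⁹·4560/3.322×10⁻²⁷) ≈ 6.632×10⁵ m/s.
B = mv/(|q|r) = (3.322×10⁻²⁷)(6.632×10⁵)/((1.602×10⁻¹⁹)(0.120)) ≈ 0.115 T.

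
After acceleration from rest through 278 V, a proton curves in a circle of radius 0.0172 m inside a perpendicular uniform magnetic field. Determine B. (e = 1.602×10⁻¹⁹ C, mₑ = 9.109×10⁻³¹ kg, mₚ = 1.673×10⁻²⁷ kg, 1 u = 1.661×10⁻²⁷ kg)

B ≈ 0.140 T

v = √(2|q|V/m) = √(2·1.602×10⁻¹⁹·278/1.673×10⁻²⁷) ≈ 2.307×10⁵ m/s.
B = mv/(|q|r) = (1.673×10⁻²⁷)(2.307×10⁵)/((1.602×10⁻¹⁹)(0.0172)) ≈ 0.140 T.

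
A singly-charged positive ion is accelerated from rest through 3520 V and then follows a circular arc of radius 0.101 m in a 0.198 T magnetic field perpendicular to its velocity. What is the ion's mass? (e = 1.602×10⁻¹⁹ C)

Combine |q|V = ½mv² and r = mv/(|q|B): eliminate v to get m = qB²r²/(2V).
m = (1.602×10⁻¹⁹)(0.198)²(0.101)²/(2·3520) ≈ 9.10×10⁻²⁷ kg.

m ≈ 9.10×10⁻²⁷ kg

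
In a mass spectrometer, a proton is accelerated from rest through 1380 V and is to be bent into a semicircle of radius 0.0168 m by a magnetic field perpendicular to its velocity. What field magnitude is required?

v = √(2|q|V/m) = √(2·1.602×10⁻¹⁹·1380/1.673×10⁻²⁷) ≈ 5.141×10⁵ m/s.
B = mv/(|q|r) = (1.673×10⁻²⁷)(5.141×10⁵)/((1.602×10⁻¹⁹)(0.0168)) ≈ 0.320 T.

B ≈ 0.320 T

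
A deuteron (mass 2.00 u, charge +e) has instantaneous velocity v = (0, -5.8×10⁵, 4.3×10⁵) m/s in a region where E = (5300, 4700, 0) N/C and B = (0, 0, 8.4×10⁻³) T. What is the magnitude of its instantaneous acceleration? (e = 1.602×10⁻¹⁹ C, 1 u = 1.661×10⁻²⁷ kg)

|a| ≈ 2.28×10¹¹ m/s²

v×B = (-4870, 0, 0) N/C.
E + v×B = (428, 4700, 0) N/C.
F = q(E + v×B) = (1.602×10⁻¹⁹ C)·(428, 4700, 0) = (6.86×10⁻¹⁷, 7.53×10⁻¹⁶, 0) N.
|a| = |F|/m = 7.561×10⁻¹⁶/3.322×10⁻²⁷ ≈ 2.28×10¹¹ m/s².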